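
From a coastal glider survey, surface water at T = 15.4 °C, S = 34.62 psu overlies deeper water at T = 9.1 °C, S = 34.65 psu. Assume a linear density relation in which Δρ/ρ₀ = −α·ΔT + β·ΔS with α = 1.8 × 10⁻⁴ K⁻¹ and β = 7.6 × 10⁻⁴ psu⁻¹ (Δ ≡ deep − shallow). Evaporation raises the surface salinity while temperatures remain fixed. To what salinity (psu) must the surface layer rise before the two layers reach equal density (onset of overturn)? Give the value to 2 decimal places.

36.14 psu

Neutral buoyancy requires −α(T_deep − T_surf) + β(S_deep − S_surf′) = 0.
S_surf′ = S_deep − (α/β)·ΔT = 34.65 − (1.8 × 10⁻⁴/7.6 × 10⁻⁴)·(-6.3) = 36.1421 psu.
Increase required: 36.1421 − 34.62 = 1.5221 psu.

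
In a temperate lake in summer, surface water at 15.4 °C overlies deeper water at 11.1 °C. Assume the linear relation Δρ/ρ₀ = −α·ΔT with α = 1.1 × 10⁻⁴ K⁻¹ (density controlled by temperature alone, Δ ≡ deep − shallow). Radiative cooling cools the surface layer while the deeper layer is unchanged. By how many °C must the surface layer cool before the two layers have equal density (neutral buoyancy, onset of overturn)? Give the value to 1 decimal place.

4.3 °C

With temperature the only control, equal density requires T_surf′ = T_deep.
T_surf′ = 11.1 °C.
Cooling required: 15.4 − 11.1 = 4.3 °C.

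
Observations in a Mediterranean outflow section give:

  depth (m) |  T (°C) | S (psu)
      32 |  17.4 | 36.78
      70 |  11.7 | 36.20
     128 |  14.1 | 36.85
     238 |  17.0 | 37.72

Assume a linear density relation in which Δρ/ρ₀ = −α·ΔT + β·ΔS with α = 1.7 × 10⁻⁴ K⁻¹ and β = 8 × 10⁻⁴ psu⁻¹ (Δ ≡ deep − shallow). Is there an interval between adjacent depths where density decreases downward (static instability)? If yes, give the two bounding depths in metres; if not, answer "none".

none

Evaluate Δρ/ρ₀ = −αΔT + βΔS across each adjacent pair:
  32–70 m: −αΔT+βΔS = −(1.7 × 10⁻⁴)(-5.7)+(8 × 10⁻⁴)(-0.58) = 5.1 × 10⁻⁴ → stable
  70–128 m: −αΔT+βΔS = −(1.7 × 10⁻⁴)(+2.4)+(8 × 10⁻⁴)(+0.65) = 1.1 × 10⁻⁴ → stable
  128–238 m: −αΔT+βΔS = −(1.7 × 10⁻⁴)(+2.9)+(8 × 10⁻⁴)(+0.87) = 2.0 × 10⁻⁴ → stable
Every interval has Δρ > 0: the column is stably stratified throughout.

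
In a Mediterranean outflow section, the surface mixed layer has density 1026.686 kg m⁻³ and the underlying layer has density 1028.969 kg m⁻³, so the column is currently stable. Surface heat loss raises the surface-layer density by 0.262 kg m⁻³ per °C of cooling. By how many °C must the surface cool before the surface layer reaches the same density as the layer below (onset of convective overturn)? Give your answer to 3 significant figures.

Density deficit of the surface layer: 1028.969 − 1026.686 = 2.283 kg m⁻³.
Required change = 2.283 / 0.262 = 8.71 °C.

8.71 °C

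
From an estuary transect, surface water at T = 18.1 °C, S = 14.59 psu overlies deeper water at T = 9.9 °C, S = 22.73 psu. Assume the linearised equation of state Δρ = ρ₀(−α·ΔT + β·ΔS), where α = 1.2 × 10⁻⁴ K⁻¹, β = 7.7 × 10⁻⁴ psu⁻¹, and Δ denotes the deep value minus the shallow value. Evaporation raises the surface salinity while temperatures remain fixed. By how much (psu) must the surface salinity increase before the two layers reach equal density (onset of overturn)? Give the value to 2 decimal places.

9.42 psu

Neutral buoyancy requires −α(T_deep − T_surf) + β(S_deep − S_surf′) = 0.
S_surf′ = S_deep − (α/β)·ΔT = 22.73 − (1.2 × 10⁻⁴/7.7 × 10⁻⁴)·(-8.2) = 24.0079 psu.
Increase required: 24.0079 − 14.59 = 9.4179 psu.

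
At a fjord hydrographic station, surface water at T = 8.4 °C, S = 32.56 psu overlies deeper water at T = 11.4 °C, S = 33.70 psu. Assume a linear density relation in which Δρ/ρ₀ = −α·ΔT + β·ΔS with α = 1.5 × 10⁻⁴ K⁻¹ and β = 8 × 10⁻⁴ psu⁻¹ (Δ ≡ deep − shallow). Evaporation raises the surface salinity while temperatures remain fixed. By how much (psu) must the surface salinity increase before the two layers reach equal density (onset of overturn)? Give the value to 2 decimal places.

0.58 psu

Neutral buoyancy requires −α(T_deep − T_surf) + β(S_deep − S_surf′) = 0.
S_surf′ = S_deep − (α/β)·ΔT = 33.70 − (1.5 × 10⁻⁴/8 × 10⁻⁴)·(+3.0) = 33.1375 psu.
Increase required: 33.1375 − 32.56 = 0.5775 psu.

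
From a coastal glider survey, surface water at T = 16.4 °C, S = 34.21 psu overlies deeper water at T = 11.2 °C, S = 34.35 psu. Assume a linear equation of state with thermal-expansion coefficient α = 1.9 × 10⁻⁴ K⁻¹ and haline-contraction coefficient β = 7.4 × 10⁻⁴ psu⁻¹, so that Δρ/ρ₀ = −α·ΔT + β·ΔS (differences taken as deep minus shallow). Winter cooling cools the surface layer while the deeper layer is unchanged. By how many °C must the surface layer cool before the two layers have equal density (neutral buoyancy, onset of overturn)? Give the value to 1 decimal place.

Neutral buoyancy requires Δρ = 0, i.e. −α(T_deep − T_surf′) + β(S_deep − S_surf) = 0.
T_surf′ = T_deep − (β/α)·ΔS = 11.2 − (7.4 × 10⁻⁴/1.9 × 10⁻⁴)·(+0.14) = 10.655 °C.
Cooling required: 16.4 − (10.655) = 5.745 °C.

5.7 °C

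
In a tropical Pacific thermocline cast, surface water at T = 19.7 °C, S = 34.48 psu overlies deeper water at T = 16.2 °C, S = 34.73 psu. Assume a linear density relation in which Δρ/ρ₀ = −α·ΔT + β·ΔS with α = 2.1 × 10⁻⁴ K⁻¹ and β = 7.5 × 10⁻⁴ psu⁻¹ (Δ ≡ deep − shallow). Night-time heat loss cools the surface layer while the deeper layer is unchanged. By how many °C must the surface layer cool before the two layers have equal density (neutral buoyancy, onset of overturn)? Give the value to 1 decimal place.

Neutral buoyancy requires Δρ = 0, i.e. −α(T_deep − T_surf′) + β(S_deep − S_surf) = 0.
T_surf′ = T_deep − (β/α)·ΔS = 16.2 − (7.5 × 10⁻⁴/2.1 × 10⁻⁴)·(+0.25) = 15.307 °C.
Cooling required: 19.7 − (15.307) = 4.393 °C.

4.4 °C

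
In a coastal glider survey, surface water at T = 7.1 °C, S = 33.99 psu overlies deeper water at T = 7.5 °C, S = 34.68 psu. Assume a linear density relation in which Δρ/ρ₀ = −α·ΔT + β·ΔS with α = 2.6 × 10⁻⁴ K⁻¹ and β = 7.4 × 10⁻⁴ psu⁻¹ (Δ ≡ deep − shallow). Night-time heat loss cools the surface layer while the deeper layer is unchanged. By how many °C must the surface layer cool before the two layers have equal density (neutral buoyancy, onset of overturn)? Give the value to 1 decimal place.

Neutral buoyancy requires Δρ = 0, i.e. −α(T_deep − T_surf′) + β(S_deep − S_surf) = 0.
T_surf′ = T_deep − (β/α)·ΔS = 7.5 − (7.4 × 10⁻⁴/2.6 × 10⁻⁴)·(+0.69) = 5.536 °C.
Cooling required: 7.1 − (5.536) = 1.564 °C.

1.6 °C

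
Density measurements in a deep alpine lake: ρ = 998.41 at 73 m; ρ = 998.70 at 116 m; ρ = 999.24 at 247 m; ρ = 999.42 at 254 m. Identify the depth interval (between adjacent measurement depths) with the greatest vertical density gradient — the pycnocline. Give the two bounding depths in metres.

Compute the density gradient over each adjacent pair:
  73–116 m: Δρ/Δz = 0.29/43 = 6.7 × 10⁻³ kg m⁻⁴
  116–247 m: Δρ/Δz = 0.54/131 = 4.1 × 10⁻³ kg m⁻⁴
  247–254 m: Δρ/Δz = 0.18/7 = 0.026 kg m⁻⁴
The largest gradient is in the 247–254 m interval — the pycnocline.

247–254 m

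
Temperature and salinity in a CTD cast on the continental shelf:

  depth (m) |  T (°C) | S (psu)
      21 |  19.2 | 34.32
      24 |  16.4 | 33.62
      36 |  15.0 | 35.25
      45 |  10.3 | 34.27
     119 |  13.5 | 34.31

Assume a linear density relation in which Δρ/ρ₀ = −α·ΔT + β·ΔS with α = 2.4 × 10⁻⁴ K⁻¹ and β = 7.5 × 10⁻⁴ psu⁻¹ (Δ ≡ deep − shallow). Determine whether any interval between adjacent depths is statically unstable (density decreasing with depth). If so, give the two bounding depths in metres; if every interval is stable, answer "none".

45–119 m

Evaluate Δρ/ρ₀ = −αΔT + βΔS across each adjacent pair:
  21–24 m: −αΔT+βΔS = −(2.4 × 10⁻⁴)(-2.8)+(7.5 × 10⁻⁴)(-0.70) = 1.5 × 10⁻⁴ → stable
  24–36 m: −αΔT+βΔS = −(2.4 × 10⁻⁴)(-1.4)+(7.5 × 10⁻⁴)(+1.63) = 1.6 × 10⁻³ → stable
  36–45 m: −αΔT+βΔS = −(2.4 × 10⁻⁴)(-4.7)+(7.5 × 10⁻⁴)(-0.98) = 3.9 × 10⁻⁴ → stable
  45–119 m: −αΔT+βΔS = −(2.4 × 10⁻⁴)(+3.2)+(7.5 × 10⁻⁴)(+0.04) = -7.4 × 10⁻⁴ → UNSTABLE
The 45–119 m interval has Δρ < 0: lighter water underlies denser water.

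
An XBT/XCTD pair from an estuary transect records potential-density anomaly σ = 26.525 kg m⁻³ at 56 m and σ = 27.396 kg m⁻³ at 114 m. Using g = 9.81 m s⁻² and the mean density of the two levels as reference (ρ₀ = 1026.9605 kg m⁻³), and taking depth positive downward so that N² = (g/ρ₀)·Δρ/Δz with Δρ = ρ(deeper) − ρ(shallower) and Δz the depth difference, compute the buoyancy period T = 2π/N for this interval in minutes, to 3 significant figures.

Δρ = 1027.396 − 1026.525 = 0.871 kg m⁻³ over Δz = 114 − 56 = 58 m.
N² = (9.81/1026.9605) × (0.871/58) = 1.4345 × 10⁻⁴ s⁻².
N = √(1.4345 × 10⁻⁴) = 0.011977 rad s⁻¹, so T = 2π/N = 524.60 s = 8.7433 min ≈ 8.74 min.

8.74 min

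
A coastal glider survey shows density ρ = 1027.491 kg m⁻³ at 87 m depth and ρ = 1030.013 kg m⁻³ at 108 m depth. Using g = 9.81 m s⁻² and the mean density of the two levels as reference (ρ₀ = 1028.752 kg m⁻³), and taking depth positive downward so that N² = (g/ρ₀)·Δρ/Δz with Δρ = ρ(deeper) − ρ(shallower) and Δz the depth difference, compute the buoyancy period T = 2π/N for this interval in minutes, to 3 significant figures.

3.09 min

Δρ = 1030.013 − 1027.491 = 2.522 kg m⁻³ over Δz = 108 − 87 = 21 m.
N² = (9.81/1028.752) × (2.522/21) = 1.1452 × 10⁻³ s⁻².
N = √(1.1452 × 10⁻³) = 0.033841 rad s⁻¹, so T = 2π/N = 185.67 s = 3.0945 min ≈ 3.09 min.
A positive N² confirms static stability across the interval.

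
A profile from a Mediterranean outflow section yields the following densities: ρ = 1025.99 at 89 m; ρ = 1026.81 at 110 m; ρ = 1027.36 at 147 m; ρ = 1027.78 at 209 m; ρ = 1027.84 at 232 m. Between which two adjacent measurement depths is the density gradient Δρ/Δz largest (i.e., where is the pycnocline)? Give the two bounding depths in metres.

89–110 m

Compute the density gradient over each adjacent pair:
  89–110 m: Δρ/Δz = 0.82/21 = 0.039 kg m⁻⁴
  110–147 m: Δρ/Δz = 0.55/37 = 0.015 kg m⁻⁴
  147–209 m: Δρ/Δz = 0.42/62 = 6.8 × 10⁻³ kg m⁻⁴
  209–232 m: Δρ/Δz = 0.06/23 = 2.6 × 10⁻³ kg m⁻⁴
The largest gradient is in the 89–110 m interval — the pycnocline.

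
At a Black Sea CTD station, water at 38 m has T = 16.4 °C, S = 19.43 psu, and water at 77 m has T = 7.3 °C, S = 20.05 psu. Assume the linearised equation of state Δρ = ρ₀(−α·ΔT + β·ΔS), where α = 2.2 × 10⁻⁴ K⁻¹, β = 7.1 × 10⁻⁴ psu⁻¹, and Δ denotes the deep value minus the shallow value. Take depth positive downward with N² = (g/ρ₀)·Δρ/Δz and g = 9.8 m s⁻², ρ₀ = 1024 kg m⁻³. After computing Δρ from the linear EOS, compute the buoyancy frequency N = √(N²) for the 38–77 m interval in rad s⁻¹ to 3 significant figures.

ΔT = -9.1 K, ΔS = +0.62 psu (deep − shallow).
Δρ/ρ₀ = −αΔT + βΔS = 2.002 × 10⁻³ + 4.402 × 10⁻⁴ = 2.4422 × 10⁻³, so Δρ ≈ 2.501 kg m⁻³.
N² = (g/ρ₀)·Δρ/Δz = g·(Δρ/ρ₀)/Δz = 9.8 × 2.4422 × 10⁻³ / 39 = 6.1368 × 10⁻⁴ s⁻².
N = √(6.1368 × 10⁻⁴) = 0.024773 rad s⁻¹ ≈ 0.0248 rad s⁻¹.

0.0248 rad s⁻¹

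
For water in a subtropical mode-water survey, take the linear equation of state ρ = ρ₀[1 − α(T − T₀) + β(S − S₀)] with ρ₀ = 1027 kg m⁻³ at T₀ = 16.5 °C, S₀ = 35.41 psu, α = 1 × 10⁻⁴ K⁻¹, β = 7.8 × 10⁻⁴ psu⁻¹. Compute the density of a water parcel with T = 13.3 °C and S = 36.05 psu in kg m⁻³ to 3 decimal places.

T − T₀ = -3.2 K, S − S₀ = +0.64 psu.
Bracket = 1 − α·(-3.2) + β·(+0.64) = 1 + (8.192 × 10⁻⁴) = 1.0008192.
ρ = 1027 × 1.0008192 = 1027.841 kg m⁻³.

1027.841 kg m⁻³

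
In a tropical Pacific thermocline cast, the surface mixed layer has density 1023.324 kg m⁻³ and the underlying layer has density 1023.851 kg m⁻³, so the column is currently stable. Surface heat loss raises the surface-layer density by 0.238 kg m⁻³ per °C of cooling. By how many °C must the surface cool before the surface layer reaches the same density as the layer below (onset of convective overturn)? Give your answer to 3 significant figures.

Density deficit of the surface layer: 1023.851 − 1023.324 = 0.527 kg m⁻³.
Required change = 0.527 / 0.238 = 2.21 °C.

2.21 °C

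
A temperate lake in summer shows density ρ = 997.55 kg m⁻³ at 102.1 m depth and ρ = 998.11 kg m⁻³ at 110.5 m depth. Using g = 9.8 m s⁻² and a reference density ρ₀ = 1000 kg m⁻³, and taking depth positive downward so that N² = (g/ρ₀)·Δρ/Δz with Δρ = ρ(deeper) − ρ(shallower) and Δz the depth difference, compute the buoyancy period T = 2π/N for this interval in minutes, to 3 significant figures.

4.10 min

Δρ = 998.11 − 997.55 = 0.56 kg m⁻³ over Δz = 110.5 − 102.1 = 8.4 m.
N² = (9.8/1000) × (0.56/8.4) = 6.5333 × 10⁻⁴ s⁻².
N = √(6.5333 × 10⁻⁴) = 0.025560 rad s⁻¹, so T = 2π/N = 245.82 s = 4.0970 min ≈ 4.10 min.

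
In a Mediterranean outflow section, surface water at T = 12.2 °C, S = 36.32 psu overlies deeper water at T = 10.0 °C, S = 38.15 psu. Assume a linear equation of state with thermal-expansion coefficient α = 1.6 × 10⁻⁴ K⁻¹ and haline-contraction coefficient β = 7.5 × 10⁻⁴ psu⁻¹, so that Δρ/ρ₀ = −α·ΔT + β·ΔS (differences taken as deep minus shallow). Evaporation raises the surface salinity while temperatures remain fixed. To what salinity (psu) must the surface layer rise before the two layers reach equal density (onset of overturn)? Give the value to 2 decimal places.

Neutral buoyancy requires −α(T_deep − T_surf) + β(S_deep − S_surf′) = 0.
S_surf′ = S_deep − (α/β)·ΔT = 38.15 − (1.6 × 10⁻⁴/7.5 × 10⁻⁴)·(-2.2) = 38.6193 psu.
Increase required: 38.6193 − 36.32 = 2.2993 psu.

38.62 psu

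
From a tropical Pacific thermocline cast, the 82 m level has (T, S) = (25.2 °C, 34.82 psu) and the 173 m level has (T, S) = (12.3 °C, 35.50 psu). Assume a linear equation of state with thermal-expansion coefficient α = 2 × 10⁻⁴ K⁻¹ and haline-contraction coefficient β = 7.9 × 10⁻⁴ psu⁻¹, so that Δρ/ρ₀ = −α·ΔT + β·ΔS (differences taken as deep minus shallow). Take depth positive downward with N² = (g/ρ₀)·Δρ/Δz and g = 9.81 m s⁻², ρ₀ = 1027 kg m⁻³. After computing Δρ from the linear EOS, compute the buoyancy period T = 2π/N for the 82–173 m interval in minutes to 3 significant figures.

ΔT = -12.9 K, ΔS = +0.68 psu (deep − shallow).
Δρ/ρ₀ = −αΔT + βΔS = 2.58 × 10⁻³ + 5.372 × 10⁻⁴ = 3.1172 × 10⁻³, so Δρ ≈ 3.201 kg m⁻³.
N² = (g/ρ₀)·Δρ/Δz = g·(Δρ/ρ₀)/Δz = 9.81 × 3.1172 × 10⁻³ / 91 = 3.3604 × 10⁻⁴ s⁻².
N = √(3.3604 × 10⁻⁴) = 0.018331 rad s⁻¹ → T = 2π/N = 342.76 s = 5.7127 min ≈ 5.71 min.

5.71 min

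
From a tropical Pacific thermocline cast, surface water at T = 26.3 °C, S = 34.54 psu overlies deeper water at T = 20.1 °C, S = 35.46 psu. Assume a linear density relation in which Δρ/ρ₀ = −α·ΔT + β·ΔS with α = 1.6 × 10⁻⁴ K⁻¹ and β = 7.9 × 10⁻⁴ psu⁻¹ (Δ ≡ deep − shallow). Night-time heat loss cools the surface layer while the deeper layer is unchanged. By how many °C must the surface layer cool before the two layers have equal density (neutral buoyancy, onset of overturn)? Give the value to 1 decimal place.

Neutral buoyancy requires Δρ = 0, i.e. −α(T_deep − T_surf′) + β(S_deep − S_surf) = 0.
T_surf′ = T_deep − (β/α)·ΔS = 20.1 − (7.9 × 10⁻⁴/1.6 × 10⁻⁴)·(+0.92) = 15.558 °C.
Cooling required: 26.3 − (15.558) = 10.742 °C.

10.7 °C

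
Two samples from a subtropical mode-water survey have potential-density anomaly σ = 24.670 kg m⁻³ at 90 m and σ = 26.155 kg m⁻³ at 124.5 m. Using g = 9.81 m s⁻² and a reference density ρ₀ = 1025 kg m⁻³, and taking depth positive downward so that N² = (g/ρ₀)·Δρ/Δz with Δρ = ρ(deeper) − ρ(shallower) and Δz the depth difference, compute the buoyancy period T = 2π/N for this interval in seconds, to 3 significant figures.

310 s

Δρ = 1026.155 − 1024.670 = 1.485 kg m⁻³ over Δz = 124.5 − 90 = 34.5 m.
N² = (9.81/1025) × (1.485/34.5) = 4.1196 × 10⁻⁴ s⁻².
N = √(4.1196 × 10⁻⁴) = 0.020297 rad s⁻¹, so T = 2π/N = 309.56 s ≈ 310 s.
Since Δρ > 0 the layer is stably stratified.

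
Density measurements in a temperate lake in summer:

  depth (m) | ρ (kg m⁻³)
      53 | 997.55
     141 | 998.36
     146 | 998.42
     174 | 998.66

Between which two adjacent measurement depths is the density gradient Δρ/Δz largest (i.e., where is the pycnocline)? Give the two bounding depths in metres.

141–146 m

Compute the density gradient over each adjacent pair:
  53–141 m: Δρ/Δz = 0.81/88 = 9.2 × 10⁻³ kg m⁻⁴
  141–146 m: Δρ/Δz = 0.06/5 = 0.012 kg m⁻⁴
  146–174 m: Δρ/Δz = 0.24/28 = 8.6 × 10⁻³ kg m⁻⁴
The largest gradient is in the 141–146 m interval — the pycnocline.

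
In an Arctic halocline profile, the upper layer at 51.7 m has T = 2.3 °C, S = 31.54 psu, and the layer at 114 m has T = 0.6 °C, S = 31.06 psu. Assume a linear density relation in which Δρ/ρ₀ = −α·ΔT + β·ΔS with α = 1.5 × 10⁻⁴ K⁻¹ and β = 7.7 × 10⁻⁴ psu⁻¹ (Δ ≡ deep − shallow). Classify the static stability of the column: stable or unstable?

ΔT = 0.6 − 2.3 = -1.7 K and ΔS = 31.06 − 31.54 = -0.48 psu (deep − shallow).
−αΔT = 2.55 × 10⁻⁴; βΔS = -3.696 × 10⁻⁴; sum Δρ/ρ₀ = -1.146 × 10⁻⁴.
Δρ/ρ₀ < 0, so Δρ < 0: deeper water is lighter → statically unstable; the column would overturn.

unstable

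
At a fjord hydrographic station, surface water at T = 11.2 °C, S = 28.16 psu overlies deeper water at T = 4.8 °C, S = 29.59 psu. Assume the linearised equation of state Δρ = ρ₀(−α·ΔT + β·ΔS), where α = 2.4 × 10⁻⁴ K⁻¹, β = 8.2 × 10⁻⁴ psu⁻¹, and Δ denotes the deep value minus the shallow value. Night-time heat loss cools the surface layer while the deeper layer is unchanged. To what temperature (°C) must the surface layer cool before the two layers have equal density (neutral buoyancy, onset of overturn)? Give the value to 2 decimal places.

Neutral buoyancy requires Δρ = 0, i.e. −α(T_deep − T_surf′) + β(S_deep − S_surf) = 0.
T_surf′ = T_deep − (β/α)·ΔS = 4.8 − (8.2 × 10⁻⁴/2.4 × 10⁻⁴)·(+1.43) = -0.0858 °C.
Cooling required: 11.2 − (-0.0858) = 11.2858 °C.

-0.09 °C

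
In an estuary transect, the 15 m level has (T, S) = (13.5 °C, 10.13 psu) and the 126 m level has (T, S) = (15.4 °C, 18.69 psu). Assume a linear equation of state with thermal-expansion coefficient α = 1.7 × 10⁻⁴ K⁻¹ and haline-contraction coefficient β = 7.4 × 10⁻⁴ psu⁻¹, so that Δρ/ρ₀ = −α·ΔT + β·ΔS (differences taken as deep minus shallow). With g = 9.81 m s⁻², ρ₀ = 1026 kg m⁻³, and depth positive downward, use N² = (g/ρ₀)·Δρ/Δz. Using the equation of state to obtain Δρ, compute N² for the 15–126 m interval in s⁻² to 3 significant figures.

5.31 × 10⁻⁴ s⁻²

ΔT = +1.9 K, ΔS = +8.56 psu (deep − shallow).
Δρ/ρ₀ = −αΔT + βΔS = -3.23 × 10⁻⁴ + 6.3344 × 10⁻³ = 6.0114 × 10⁻³, so Δρ ≈ 6.168 kg m⁻³.
N² = (g/ρ₀)·Δρ/Δz = g·(Δρ/ρ₀)/Δz = 9.81 × 6.0114 × 10⁻³ / 111 = 5.3128 × 10⁻⁴ s⁻² ≈ 5.31 × 10⁻⁴ s⁻².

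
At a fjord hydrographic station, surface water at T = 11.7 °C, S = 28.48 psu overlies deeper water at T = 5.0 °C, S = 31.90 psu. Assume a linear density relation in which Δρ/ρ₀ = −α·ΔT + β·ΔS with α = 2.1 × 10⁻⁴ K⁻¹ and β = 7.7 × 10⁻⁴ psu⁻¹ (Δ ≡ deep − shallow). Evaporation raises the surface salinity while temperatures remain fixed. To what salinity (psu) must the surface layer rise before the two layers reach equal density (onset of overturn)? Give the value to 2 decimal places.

33.73 psu

Neutral buoyancy requires −α(T_deep − T_surf) + β(S_deep − S_surf′) = 0.
S_surf′ = S_deep − (α/β)·ΔT = 31.90 − (2.1 × 10⁻⁴/7.7 × 10⁻⁴)·(-6.7) = 33.7273 psu.
Increase required: 33.7273 − 28.48 = 5.2473 psu.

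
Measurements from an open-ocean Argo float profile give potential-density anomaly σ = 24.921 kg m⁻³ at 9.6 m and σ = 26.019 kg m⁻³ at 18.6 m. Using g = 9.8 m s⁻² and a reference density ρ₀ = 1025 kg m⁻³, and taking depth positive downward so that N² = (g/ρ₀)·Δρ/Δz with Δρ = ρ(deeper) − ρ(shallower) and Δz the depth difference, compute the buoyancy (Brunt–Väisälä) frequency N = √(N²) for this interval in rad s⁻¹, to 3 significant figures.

Δρ = 1026.019 − 1024.921 = 1.098 kg m⁻³ over Δz = 18.6 − 9.6 = 9 m.
N² = (9.8/1025) × (1.098/9) = 1.1664 × 10⁻³ s⁻².
N = √(1.1664 × 10⁻³) = 0.034153 rad s⁻¹ ≈ 0.0342 rad s⁻¹.

0.0342 rad s⁻¹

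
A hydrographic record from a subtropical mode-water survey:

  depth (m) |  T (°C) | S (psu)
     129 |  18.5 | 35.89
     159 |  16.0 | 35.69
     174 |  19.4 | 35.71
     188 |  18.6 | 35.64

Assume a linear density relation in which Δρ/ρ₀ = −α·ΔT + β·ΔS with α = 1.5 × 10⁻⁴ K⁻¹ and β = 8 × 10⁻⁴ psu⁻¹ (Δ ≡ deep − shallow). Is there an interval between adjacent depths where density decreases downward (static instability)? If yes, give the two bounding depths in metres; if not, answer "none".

Evaluate Δρ/ρ₀ = −αΔT + βΔS across each adjacent pair:
  129–159 m: −αΔT+βΔS = −(1.5 × 10⁻⁴)(-2.5)+(8 × 10⁻⁴)(-0.20) = 2.1 × 10⁻⁴ → stable
  159–174 m: −αΔT+βΔS = −(1.5 × 10⁻⁴)(+3.4)+(8 × 10⁻⁴)(+0.02) = -4.9 × 10⁻⁴ → UNSTABLE
  174–188 m: −αΔT+βΔS = −(1.5 × 10⁻⁴)(-0.8)+(8 × 10⁻⁴)(-0.07) = 6.4 × 10⁻⁵ → stable
The 159–174 m interval has Δρ < 0: lighter water underlies denser water.

159–174 m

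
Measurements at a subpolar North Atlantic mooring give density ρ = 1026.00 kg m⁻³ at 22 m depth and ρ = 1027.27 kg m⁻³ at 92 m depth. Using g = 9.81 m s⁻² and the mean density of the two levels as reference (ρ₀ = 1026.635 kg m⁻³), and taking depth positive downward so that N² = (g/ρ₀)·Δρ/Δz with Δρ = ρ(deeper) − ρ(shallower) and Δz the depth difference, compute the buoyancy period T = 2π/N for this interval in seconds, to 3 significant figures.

Δρ = 1027.27 − 1026.00 = 1.27 kg m⁻³ over Δz = 92 − 22 = 70 m.
N² = (9.81/1026.635) × (1.27/70) = 1.7336 × 10⁻⁴ s⁻².
N = √(1.7336 × 10⁻⁴) = 0.013167 rad s⁻¹, so T = 2π/N = 477.19 s ≈ 477 s.

477 s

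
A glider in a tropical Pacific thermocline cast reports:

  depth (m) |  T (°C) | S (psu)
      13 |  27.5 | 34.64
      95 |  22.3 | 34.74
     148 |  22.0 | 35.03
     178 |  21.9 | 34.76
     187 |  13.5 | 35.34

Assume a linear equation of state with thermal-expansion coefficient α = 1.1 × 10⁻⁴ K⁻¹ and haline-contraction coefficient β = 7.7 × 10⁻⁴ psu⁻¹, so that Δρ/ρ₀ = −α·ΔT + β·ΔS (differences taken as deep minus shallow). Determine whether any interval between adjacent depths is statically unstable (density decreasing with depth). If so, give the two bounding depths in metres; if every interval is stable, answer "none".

Evaluate Δρ/ρ₀ = −αΔT + βΔS across each adjacent pair:
  13–95 m: −αΔT+βΔS = −(1.1 × 10⁻⁴)(-5.2)+(7.7 × 10⁻⁴)(+0.10) = 6.5 × 10⁻⁴ → stable
  95–148 m: −αΔT+βΔS = −(1.1 × 10⁻⁴)(-0.3)+(7.7 × 10⁻⁴)(+0.29) = 2.6 × 10⁻⁴ → stable
  148–178 m: −αΔT+βΔS = −(1.1 × 10⁻⁴)(-0.1)+(7.7 × 10⁻⁴)(-0.27) = -2.0 × 10⁻⁴ → UNSTABLE
  178–187 m: −αΔT+βΔS = −(1.1 × 10⁻⁴)(-8.4)+(7.7 × 10⁻⁴)(+0.58) = 1.4 × 10⁻³ → stable
The 148–178 m interval has Δρ < 0: lighter water underlies denser water.

148–178 m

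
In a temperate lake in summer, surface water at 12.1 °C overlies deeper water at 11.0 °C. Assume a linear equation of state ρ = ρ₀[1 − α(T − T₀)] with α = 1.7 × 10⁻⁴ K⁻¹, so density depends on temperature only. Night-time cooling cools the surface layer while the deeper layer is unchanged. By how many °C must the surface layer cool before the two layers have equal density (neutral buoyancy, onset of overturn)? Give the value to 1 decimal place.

With temperature the only control, equal density requires T_surf′ = T_deep.
T_surf′ = 11.0 °C.
Cooling required: 12.1 − 11.0 = 1.1 °C.

1.1 °C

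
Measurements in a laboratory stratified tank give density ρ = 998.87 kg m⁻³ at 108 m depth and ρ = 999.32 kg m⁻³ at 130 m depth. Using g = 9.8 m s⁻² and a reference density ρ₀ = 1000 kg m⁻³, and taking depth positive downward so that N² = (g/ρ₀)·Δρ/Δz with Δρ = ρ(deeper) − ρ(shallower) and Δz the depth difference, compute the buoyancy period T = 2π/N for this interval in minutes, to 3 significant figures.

Δρ = 999.32 − 998.87 = 0.45 kg m⁻³ over Δz = 130 − 108 = 22 m.
N² = (9.8/1000) × (0.45/22) = 2.0045 × 10⁻⁴ s⁻².
N = √(2.0045 × 10⁻⁴) = 0.014158 rad s⁻¹, so T = 2π/N = 443.79 s = 7.3965 min ≈ 7.40 min.

7.40 min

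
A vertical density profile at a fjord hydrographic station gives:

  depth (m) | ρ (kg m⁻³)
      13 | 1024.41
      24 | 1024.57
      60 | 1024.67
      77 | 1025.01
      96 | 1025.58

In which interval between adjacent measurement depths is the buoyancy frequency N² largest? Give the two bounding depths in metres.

77–96 m

Compute the density gradient over each adjacent pair:
  13–24 m: Δρ/Δz = 0.16/11 = 0.015 kg m⁻⁴
  24–60 m: Δρ/Δz = 0.10/36 = 2.8 × 10⁻³ kg m⁻⁴
  60–77 m: Δρ/Δz = 0.34/17 = 0.020 kg m⁻⁴
  77–96 m: Δρ/Δz = 0.57/19 = 0.030 kg m⁻⁴
The largest gradient is in the 77–96 m interval — the pycnocline.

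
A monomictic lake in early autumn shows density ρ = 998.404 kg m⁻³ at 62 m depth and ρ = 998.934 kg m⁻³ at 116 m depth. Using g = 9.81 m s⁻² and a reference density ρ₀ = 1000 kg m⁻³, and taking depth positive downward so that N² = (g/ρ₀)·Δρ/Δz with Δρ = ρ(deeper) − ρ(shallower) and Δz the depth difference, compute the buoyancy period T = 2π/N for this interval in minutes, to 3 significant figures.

10.7 min

Δρ = 998.934 − 998.404 = 0.530 kg m⁻³ over Δz = 116 − 62 = 54 m.
N² = (9.81/1000) × (0.530/54) = 9.6283 × 10⁻⁵ s⁻².
N = √(9.6283 × 10⁻⁵) = 9.8124 × 10⁻³ rad s⁻¹, so T = 2π/N = 640.33 s = 10.672 min ≈ 10.7 min.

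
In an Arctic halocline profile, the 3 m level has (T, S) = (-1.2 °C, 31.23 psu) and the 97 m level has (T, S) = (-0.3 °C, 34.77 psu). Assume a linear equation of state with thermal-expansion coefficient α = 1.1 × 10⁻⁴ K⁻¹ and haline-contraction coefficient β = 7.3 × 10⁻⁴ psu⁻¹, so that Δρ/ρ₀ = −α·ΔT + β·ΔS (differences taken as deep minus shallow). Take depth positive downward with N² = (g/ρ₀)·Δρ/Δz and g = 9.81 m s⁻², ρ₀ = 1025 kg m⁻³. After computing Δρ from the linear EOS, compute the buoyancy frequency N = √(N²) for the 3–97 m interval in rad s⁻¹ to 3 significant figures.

0.0161 rad s⁻¹

ΔT = +0.9 K, ΔS = +3.54 psu (deep − shallow).
Δρ/ρ₀ = −αΔT + βΔS = -9.90 × 10⁻⁵ + 2.5842 × 10⁻³ = 2.4852 × 10⁻³, so Δρ ≈ 2.547 kg m⁻³.
N² = (g/ρ₀)·Δρ/Δz = g·(Δρ/ρ₀)/Δz = 9.81 × 2.4852 × 10⁻³ / 94 = 2.5936 × 10⁻⁴ s⁻².
N = √(2.5936 × 10⁻⁴) = 0.016105 rad s⁻¹ ≈ 0.0161 rad s⁻¹.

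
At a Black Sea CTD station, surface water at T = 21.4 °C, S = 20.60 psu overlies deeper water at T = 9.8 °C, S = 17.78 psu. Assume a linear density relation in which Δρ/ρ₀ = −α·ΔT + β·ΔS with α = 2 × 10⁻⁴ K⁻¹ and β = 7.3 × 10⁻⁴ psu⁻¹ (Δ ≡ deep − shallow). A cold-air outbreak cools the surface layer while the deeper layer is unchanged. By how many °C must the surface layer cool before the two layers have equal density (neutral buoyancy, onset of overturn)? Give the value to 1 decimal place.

Neutral buoyancy requires Δρ = 0, i.e. −α(T_deep − T_surf′) + β(S_deep − S_surf) = 0.
T_surf′ = T_deep − (β/α)·ΔS = 9.8 − (7.3 × 10⁻⁴/2 × 10⁻⁴)·(-2.82) = 20.093 °C.
Cooling required: 21.4 − (20.093) = 1.307 °C.

1.3 °C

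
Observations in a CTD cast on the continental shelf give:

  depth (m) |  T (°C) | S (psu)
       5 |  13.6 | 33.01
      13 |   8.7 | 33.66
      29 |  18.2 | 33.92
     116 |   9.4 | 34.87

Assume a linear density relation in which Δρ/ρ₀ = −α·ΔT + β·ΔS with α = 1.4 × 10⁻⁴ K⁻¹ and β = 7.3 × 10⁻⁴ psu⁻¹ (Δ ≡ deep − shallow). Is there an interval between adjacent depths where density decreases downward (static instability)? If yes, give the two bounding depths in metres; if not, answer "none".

Evaluate Δρ/ρ₀ = −αΔT + βΔS across each adjacent pair:
  5–13 m: −αΔT+βΔS = −(1.4 × 10⁻⁴)(-4.9)+(7.3 × 10⁻⁴)(+0.65) = 1.2 × 10⁻³ → stable
  13–29 m: −αΔT+βΔS = −(1.4 × 10⁻⁴)(+9.5)+(7.3 × 10⁻⁴)(+0.26) = -1.1 × 10⁻³ → UNSTABLE
  29–116 m: −αΔT+βΔS = −(1.4 × 10⁻⁴)(-8.8)+(7.3 × 10⁻⁴)(+0.95) = 1.9 × 10⁻³ → stable
The 13–29 m interval has Δρ < 0: lighter water underlies denser water.

13–29 m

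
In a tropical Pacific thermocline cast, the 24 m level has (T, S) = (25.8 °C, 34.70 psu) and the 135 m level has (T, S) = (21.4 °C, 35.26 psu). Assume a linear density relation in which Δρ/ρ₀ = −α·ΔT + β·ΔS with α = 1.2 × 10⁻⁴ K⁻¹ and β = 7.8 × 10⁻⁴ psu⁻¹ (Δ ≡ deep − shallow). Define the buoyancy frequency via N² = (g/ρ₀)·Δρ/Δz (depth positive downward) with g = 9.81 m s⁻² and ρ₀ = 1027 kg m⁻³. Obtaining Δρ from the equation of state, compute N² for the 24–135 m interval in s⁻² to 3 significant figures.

8.53 × 10⁻⁵ s⁻²

ΔT = -4.4 K, ΔS = +0.56 psu (deep − shallow).
Δρ/ρ₀ = −αΔT + βΔS = 5.28 × 10⁻⁴ + 4.368 × 10⁻⁴ = 9.648 × 10⁻⁴, so Δρ ≈ 0.9908 kg m⁻³.
N² = (g/ρ₀)·Δρ/Δz = g·(Δρ/ρ₀)/Δz = 9.81 × 9.648 × 10⁻⁴ / 111 = 8.5267 × 10⁻⁵ s⁻² ≈ 8.53 × 10⁻⁵ s⁻².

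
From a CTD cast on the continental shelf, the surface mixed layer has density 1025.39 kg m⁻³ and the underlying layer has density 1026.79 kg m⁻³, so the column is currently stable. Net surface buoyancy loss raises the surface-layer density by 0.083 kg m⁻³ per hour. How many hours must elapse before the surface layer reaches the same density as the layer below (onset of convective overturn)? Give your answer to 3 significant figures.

16.9 hours

Density deficit of the surface layer: 1026.79 − 1025.39 = 1.4 kg m⁻³.
Required change = 1.4 / 0.083 = 16.9 hours.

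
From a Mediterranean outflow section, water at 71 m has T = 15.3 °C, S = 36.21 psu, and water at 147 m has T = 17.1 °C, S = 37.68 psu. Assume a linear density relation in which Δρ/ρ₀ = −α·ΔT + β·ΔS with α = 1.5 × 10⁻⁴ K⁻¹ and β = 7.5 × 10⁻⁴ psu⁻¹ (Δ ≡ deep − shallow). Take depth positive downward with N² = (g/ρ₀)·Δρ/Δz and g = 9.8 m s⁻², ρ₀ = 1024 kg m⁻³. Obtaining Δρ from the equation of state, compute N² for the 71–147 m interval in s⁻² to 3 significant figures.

ΔT = +1.8 K, ΔS = +1.47 psu (deep − shallow).
Δρ/ρ₀ = −αΔT + βΔS = -2.70 × 10⁻⁴ + 1.1025 × 10⁻³ = 8.325 × 10⁻⁴, so Δρ ≈ 0.8525 kg m⁻³.
N² = (g/ρ₀)·Δρ/Δz = g·(Δρ/ρ₀)/Δz = 9.8 × 8.325 × 10⁻⁴ / 76 = 1.0735 × 10⁻⁴ s⁻² ≈ 1.07 × 10⁻⁴ s⁻².

1.07 × 10⁻⁴ s⁻²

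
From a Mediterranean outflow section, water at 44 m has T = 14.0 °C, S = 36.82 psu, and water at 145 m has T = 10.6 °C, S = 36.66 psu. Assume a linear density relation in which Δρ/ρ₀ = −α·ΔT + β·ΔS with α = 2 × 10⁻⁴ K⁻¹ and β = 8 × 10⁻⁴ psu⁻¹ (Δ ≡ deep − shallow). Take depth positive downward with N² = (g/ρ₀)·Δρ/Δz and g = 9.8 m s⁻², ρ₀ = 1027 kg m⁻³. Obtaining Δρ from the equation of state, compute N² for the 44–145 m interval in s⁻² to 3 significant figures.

5.36 × 10⁻⁵ s⁻²

ΔT = -3.4 K, ΔS = -0.16 psu (deep − shallow).
Δρ/ρ₀ = −αΔT + βΔS = 6.80 × 10⁻⁴ − 1.28 × 10⁻⁴ = 5.52 × 10⁻⁴, so Δρ ≈ 0.5669 kg m⁻³.
N² = (g/ρ₀)·Δρ/Δz = g·(Δρ/ρ₀)/Δz = 9.8 × 5.52 × 10⁻⁴ / 101 = 5.3560 × 10⁻⁵ s⁻² ≈ 5.36 × 10⁻⁵ s⁻².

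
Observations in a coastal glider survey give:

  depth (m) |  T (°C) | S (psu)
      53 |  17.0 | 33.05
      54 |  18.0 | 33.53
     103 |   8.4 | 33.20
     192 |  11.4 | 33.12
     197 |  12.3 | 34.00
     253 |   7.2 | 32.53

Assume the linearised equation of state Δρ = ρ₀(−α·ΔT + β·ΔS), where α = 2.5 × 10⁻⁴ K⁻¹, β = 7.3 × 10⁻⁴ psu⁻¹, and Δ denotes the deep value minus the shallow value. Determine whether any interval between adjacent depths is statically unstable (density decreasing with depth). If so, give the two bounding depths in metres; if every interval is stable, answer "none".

103–192 m

Evaluate Δρ/ρ₀ = −αΔT + βΔS across each adjacent pair:
  53–54 m: −αΔT+βΔS = −(2.5 × 10⁻⁴)(+1.0)+(7.3 × 10⁻⁴)(+0.48) = 1.0 × 10⁻⁴ → stable
  54–103 m: −αΔT+βΔS = −(2.5 × 10⁻⁴)(-9.6)+(7.3 × 10⁻⁴)(-0.33) = 2.2 × 10⁻³ → stable
  103–192 m: −αΔT+βΔS = −(2.5 × 10⁻⁴)(+3.0)+(7.3 × 10⁻⁴)(-0.08) = -8.1 × 10⁻⁴ → UNSTABLE
  192–197 m: −αΔT+βΔS = −(2.5 × 10⁻⁴)(+0.9)+(7.3 × 10⁻⁴)(+0.88) = 4.2 × 10⁻⁴ → stable
  197–253 m: −αΔT+βΔS = −(2.5 × 10⁻⁴)(-5.1)+(7.3 × 10⁻⁴)(-1.47) = 2.0 × 10⁻⁴ → stable
The 103–192 m interval has Δρ < 0: lighter water underlies denser water.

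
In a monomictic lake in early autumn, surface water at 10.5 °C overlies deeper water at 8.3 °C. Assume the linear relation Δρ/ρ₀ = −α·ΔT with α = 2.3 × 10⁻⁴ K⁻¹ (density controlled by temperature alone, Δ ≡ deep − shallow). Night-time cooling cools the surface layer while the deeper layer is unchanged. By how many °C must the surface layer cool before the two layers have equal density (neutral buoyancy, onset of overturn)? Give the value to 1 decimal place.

With temperature the only control, equal density requires T_surf′ = T_deep.
T_surf′ = 8.3 °C.
Cooling required: 10.5 − 8.3 = 2.2 °C.

2.2 °C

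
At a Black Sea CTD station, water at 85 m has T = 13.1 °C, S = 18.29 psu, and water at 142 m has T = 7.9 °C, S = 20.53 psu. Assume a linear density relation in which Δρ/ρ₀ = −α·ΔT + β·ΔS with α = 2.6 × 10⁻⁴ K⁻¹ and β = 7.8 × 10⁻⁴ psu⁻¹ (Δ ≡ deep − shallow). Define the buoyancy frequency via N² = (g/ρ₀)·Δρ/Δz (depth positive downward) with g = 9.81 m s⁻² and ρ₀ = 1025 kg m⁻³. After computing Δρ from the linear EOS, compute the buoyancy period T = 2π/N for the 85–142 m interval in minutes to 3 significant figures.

ΔT = -5.2 K, ΔS = +2.24 psu (deep − shallow).
Δρ/ρ₀ = −αΔT + βΔS = 1.352 × 10⁻³ + 1.7472 × 10⁻³ = 3.0992 × 10⁻³, so Δρ ≈ 3.177 kg m⁻³.
N² = (g/ρ₀)·Δρ/Δz = g·(Δρ/ρ₀)/Δz = 9.81 × 3.0992 × 10⁻³ / 57 = 5.3339 × 10⁻⁴ s⁻².
N = √(5.3339 × 10⁻⁴) = 0.023095 rad s⁻¹ → T = 2π/N = 272.06 s = 4.5343 min ≈ 4.53 min.

4.53 min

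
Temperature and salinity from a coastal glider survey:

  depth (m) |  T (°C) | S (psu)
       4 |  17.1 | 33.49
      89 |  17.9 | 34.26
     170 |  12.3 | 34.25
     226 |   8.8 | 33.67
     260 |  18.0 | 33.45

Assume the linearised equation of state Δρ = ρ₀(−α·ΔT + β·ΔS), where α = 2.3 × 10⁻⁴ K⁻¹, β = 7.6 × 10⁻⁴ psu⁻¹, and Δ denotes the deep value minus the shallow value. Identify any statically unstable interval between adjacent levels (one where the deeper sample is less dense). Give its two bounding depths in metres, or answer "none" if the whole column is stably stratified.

226–260 m

Evaluate Δρ/ρ₀ = −αΔT + βΔS across each adjacent pair:
  4–89 m: −αΔT+βΔS = −(2.3 × 10⁻⁴)(+0.8)+(7.6 × 10⁻⁴)(+0.77) = 4.0 × 10⁻⁴ → stable
  89–170 m: −αΔT+βΔS = −(2.3 × 10⁻⁴)(-5.6)+(7.6 × 10⁻⁴)(-0.01) = 1.3 × 10⁻³ → stable
  170–226 m: −αΔT+βΔS = −(2.3 × 10⁻⁴)(-3.5)+(7.6 × 10⁻⁴)(-0.58) = 3.6 × 10⁻⁴ → stable
  226–260 m: −αΔT+βΔS = −(2.3 × 10⁻⁴)(+9.2)+(7.6 × 10⁻⁴)(-0.22) = -2.3 × 10⁻³ → UNSTABLE
The 226–260 m interval has Δρ < 0: lighter water underlies denser water.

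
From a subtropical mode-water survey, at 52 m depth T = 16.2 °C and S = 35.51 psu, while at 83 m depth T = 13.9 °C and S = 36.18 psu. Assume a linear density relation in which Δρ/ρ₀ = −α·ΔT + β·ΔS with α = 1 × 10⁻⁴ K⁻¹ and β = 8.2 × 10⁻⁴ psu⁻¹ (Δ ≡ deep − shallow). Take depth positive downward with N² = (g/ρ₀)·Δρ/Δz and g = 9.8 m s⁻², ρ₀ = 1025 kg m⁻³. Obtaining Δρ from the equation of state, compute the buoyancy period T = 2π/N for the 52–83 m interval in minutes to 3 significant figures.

ΔT = -2.3 K, ΔS = +0.67 psu (deep − shallow).
Δρ/ρ₀ = −αΔT + βΔS = 2.30 × 10⁻⁴ + 5.494 × 10⁻⁴ = 7.794 × 10⁻⁴, so Δρ ≈ 0.7989 kg m⁻³.
N² = (g/ρ₀)·Δρ/Δz = g·(Δρ/ρ₀)/Δz = 9.8 × 7.794 × 10⁻⁴ / 31 = 2.4639 × 10⁻⁴ s⁻².
N = √(2.4639 × 10⁻⁴) = 0.015697 rad s⁻¹ → T = 2π/N = 400.28 s = 6.6713 min ≈ 6.67 min.

6.67 min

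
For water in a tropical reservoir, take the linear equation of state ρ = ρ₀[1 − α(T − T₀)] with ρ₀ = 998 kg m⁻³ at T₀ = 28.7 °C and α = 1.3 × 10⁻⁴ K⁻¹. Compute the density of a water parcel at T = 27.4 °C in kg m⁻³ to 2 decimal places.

998.17 kg m⁻³

T − T₀ = -1.3 K.
Bracket = 1 − α·(-1.3) = 1 + (1.69 × 10⁻⁴) = 1.0001690.
ρ = 998 × 1.0001690 = 998.17 kg m⁻³.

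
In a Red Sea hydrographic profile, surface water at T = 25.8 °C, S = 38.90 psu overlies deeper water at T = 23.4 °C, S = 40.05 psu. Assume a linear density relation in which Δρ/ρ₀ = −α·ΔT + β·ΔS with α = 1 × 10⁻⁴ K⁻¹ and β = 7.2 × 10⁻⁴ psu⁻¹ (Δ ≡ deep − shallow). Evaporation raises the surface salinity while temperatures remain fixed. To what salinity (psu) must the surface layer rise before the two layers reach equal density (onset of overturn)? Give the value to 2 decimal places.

Neutral buoyancy requires −α(T_deep − T_surf) + β(S_deep − S_surf′) = 0.
S_surf′ = S_deep − (α/β)·ΔT = 40.05 − (1 × 10⁻⁴/7.2 × 10⁻⁴)·(-2.4) = 40.3833 psu.
Increase required: 40.3833 − 38.90 = 1.4833 psu.

40.38 psu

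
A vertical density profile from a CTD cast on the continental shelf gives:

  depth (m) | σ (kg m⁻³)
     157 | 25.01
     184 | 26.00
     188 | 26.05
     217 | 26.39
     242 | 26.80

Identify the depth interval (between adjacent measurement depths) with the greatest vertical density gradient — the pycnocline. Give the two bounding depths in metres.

157–184 m

Compute the density gradient over each adjacent pair:
  157–184 m: Δρ/Δz = 0.99/27 = 0.037 kg m⁻⁴
  184–188 m: Δρ/Δz = 0.05/4 = 0.013 kg m⁻⁴
  188–217 m: Δρ/Δz = 0.34/29 = 0.012 kg m⁻⁴
  217–242 m: Δρ/Δz = 0.41/25 = 0.016 kg m⁻⁴
The largest gradient is in the 157–184 m interval — the pycnocline.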